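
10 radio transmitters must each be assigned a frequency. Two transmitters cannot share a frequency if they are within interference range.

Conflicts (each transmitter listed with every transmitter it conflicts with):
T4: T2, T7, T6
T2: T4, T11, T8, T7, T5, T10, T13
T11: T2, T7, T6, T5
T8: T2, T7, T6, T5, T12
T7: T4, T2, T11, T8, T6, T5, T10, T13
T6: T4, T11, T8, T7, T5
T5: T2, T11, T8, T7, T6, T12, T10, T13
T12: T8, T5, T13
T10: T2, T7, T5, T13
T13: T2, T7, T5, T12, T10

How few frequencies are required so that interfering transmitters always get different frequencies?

T2, T7, T5, T10, T13 are mutually in conflict, so at least 5 frequencies are needed.
Using 5 frequencies: T4=1, T2=3, T11=4, T8=4, T7=2, T6=3, T5=1, T12=2, T10=5, T13=4. Each listed conflict is separated.

5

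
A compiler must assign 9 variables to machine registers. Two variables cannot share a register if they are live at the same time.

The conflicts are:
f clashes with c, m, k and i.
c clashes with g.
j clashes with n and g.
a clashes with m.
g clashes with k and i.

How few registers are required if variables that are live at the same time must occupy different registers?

2

j and n conflict, so at least 2 registers are needed.
2 registers suffice: register 1 → {f, a, n, g}; register 2 → {c, j, m, k, i}. Every pair that conflicts lands in different registers.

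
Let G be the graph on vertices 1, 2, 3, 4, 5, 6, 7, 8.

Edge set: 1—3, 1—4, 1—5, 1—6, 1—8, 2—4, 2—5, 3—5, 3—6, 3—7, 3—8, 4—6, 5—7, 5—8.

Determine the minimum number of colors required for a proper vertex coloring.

4

1, 3, 5, 8 are pairwise adjacent (a clique of size 4), so at least 4 colors are needed.
4 colors suffice: color a → {1, 2, 7}; color b → {3, 4}; color c → {5, 6}; color d → {8}. Each edge has distinct colors on its endpoints.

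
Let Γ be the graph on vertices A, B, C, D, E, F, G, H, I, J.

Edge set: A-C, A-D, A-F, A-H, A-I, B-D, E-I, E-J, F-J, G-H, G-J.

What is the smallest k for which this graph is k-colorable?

3

The cycle A-I-E-J-F-A has odd length 5, so it cannot be 2-colored; at least 3 colors are needed.
3 colors suffice: color red → {A, B, J}; color blue → {C, D, E, F, G}; color green → {H, I}. No two adjacent vertices share a color.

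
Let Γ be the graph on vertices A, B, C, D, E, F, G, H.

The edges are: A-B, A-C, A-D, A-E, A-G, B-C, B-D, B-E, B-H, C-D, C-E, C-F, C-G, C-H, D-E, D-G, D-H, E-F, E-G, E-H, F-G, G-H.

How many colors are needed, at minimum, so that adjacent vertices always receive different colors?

5

A, B, C, D, E form a clique, so at least 5 colors are needed.
5 colors suffice: A=5, B=4, C=2, D=3, E=1, F=3, G=4, H=5. No two adjacent vertices share a color.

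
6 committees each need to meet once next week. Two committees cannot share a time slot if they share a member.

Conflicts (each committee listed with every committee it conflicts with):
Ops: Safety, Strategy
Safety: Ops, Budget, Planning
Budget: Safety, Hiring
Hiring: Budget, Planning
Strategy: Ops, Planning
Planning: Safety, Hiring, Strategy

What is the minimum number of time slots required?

Strategy and Planning conflict, so at least 2 time slots are needed.
Using 2 time slots: Ops=1, Safety=2, Budget=1, Hiring=2, Strategy=2, Planning=1. No two conflicting committees share a time slot.

2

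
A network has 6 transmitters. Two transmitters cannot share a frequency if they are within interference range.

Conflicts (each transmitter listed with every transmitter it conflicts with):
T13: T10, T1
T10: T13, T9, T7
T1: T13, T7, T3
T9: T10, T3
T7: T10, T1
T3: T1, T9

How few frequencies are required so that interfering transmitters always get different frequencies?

3

The cycle T13-T1-T3-T9-T10-T13 has odd length 5, so it cannot be 2-colored; at least 3 frequencies are needed.
3 frequencies suffice: frequency 1 → {T10, T1}; frequency 2 → {T13, T7, T3}; frequency 3 → {T9}. Every pair that conflicts lands in different frequencies.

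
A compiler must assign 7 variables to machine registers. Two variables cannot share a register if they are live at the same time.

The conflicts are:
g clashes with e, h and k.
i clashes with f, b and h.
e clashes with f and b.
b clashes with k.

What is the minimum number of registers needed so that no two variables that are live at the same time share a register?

The cycle g-e-f-i-h-g has odd length 5, so it cannot be 2-colored; at least 3 registers are needed.
3 registers suffice: register 1 → {g, i}; register 2 → {e, h, k}; register 3 → {f, b}. No two conflicting variables share a register.

3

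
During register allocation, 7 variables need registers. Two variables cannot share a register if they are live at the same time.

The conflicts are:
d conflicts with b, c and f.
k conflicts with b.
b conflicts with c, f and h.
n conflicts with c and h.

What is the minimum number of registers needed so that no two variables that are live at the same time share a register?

d, b, c all conflict with each other, so at least 3 registers are needed.
3 registers suffice: register 1 → {b, n}; register 2 → {d, k, h}; register 3 → {c, f}. Every pair that conflicts lands in different registers.

3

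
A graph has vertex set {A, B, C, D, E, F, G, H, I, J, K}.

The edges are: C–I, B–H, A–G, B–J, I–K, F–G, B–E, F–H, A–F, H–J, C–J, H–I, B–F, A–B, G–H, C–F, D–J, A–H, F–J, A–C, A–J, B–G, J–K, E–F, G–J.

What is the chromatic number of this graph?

6

A, B, F, G, H, J are mutually adjacent (a clique of size 6), so at least 6 colors are needed.
A valid assignment using 6 colors: A=3, B=4, C=4, D=2, E=1, F=2, G=6, H=5, I=1, J=1, K=2. Every edge joins two different colors.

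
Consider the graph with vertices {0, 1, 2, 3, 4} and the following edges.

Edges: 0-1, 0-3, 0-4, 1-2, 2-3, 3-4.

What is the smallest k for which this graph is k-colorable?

0, 3, 4 are pairwise adjacent, so at least 3 colors are needed.
3 colors suffice: color a → {1, 3}; color b → {0, 2}; color c → {4}. Every edge joins two different colors.

3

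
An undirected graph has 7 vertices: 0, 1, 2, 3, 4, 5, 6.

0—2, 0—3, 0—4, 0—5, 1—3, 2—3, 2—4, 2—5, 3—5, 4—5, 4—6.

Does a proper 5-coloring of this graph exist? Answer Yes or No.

Yes

The chromatic number is 4. 0, 2, 4, 5 are pairwise adjacent (a clique of size 4), so at least 4 colors are needed.
4 colors suffice: color red → {1, 2, 6}; color blue → {3, 4}; color green → {5}; color yellow → {0}.
Since 5 ≥ 4, a proper 5-coloring certainly exists.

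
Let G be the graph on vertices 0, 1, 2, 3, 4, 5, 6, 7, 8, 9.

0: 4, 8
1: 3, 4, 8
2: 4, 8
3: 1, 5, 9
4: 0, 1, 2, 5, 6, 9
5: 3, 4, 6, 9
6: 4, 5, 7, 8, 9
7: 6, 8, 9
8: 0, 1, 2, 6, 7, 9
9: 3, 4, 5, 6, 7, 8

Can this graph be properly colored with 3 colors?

No

4, 5, 6, 9 are pairwise adjacent (a clique of size 4), so at least 4 colors are needed.
So 3 colors are not enough.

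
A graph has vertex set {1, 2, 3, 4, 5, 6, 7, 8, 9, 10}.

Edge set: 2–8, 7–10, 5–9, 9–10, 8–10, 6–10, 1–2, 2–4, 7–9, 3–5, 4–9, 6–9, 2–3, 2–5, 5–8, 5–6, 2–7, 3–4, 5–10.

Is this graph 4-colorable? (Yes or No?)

The chromatic number is 4. 5, 6, 9, 10 are mutually adjacent (a clique of size 4), so at least 4 colors are needed.
A valid assignment using 4 colors: 1=red, 2=blue, 3=green, 4=red, 5=red, 6=yellow, 7=red, 8=green, 9=green, 10=blue.
That is already a proper 4-coloring.

Yes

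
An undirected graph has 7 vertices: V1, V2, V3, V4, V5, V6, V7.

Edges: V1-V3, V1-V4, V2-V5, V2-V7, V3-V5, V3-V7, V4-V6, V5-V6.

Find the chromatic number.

3

The cycle V1-V3-V5-V6-V4-V1 has odd length 5, so it cannot be 2-colored; at least 3 colors are needed.
3 colors suffice: color R → {V1, V5, V7}; color B → {V2, V3, V4}; color G → {V6}. Every edge joins two different colors.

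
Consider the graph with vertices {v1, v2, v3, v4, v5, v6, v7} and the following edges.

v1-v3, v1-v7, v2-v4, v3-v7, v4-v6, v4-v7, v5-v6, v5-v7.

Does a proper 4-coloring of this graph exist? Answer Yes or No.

Yes

The chromatic number is 3. v1, v3, v7 are mutually adjacent, so at least 3 colors are needed.
3 colors suffice: color 1 → {v2, v6, v7}; color 2 → {v1, v4, v5}; color 3 → {v3}.
Since 4 ≥ 3, a proper 4-coloring certainly exists.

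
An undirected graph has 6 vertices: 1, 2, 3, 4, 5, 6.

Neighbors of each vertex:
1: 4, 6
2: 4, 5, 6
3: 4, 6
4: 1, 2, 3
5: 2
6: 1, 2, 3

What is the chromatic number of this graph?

2

2 and 6 are adjacent, so at least 2 colors are needed.
One proper 2-coloring: 1=a, 2=a, 3=a, 4=b, 5=b, 6=b. Every edge joins two different colors.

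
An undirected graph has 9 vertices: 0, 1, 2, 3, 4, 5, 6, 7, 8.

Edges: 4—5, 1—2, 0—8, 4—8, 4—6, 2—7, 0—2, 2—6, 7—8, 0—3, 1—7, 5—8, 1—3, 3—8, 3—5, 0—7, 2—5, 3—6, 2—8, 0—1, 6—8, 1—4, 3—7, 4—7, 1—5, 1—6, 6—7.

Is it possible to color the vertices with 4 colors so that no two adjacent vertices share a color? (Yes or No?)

The chromatic number is 4. 0, 2, 7, 8 are mutually adjacent (a clique of size 4), so at least 4 colors are needed.
4 colors suffice: color a → {1, 8}; color b → {5, 7}; color c → {2, 3, 4}; color d → {0, 6}.
That is already a proper 4-coloring.

Yes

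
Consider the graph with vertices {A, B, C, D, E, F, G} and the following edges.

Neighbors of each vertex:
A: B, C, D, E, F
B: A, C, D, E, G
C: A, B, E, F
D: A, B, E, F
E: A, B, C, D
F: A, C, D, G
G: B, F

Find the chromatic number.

4

A, B, C, E are pairwise adjacent (a clique of size 4), so at least 4 colors are needed.
4 colors suffice: A=red, B=blue, C=green, D=green, E=yellow, F=blue, G=red. Each edge has distinct colors on its endpoints.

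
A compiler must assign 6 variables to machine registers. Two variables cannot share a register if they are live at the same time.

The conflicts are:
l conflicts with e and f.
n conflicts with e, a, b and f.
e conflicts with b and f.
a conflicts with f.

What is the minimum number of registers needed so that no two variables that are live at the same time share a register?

n, e, b are mutually in conflict, so at least 3 registers are needed.
Using 3 registers: l=3, n=3, e=1, a=1, b=2, f=2. Every pair that conflicts lands in different registers.

3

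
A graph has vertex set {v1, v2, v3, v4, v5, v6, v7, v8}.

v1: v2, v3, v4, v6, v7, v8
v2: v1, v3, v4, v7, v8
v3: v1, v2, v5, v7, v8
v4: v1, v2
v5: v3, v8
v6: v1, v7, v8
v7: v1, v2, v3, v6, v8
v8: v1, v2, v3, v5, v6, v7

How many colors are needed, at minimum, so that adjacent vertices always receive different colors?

v1, v2, v3, v7, v8 are mutually adjacent (a clique of size 5), so at least 5 colors are needed.
5 colors suffice: color red → {v4, v8}; color blue → {v1, v5}; color green → {v7}; color yellow → {v3, v6}; color purple → {v2}. No two adjacent vertices share a color.

5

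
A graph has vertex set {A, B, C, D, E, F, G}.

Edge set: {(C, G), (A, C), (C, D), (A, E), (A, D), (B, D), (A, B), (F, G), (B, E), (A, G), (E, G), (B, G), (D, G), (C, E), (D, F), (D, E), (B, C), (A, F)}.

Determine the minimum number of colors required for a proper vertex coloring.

A, B, C, D, E, G form a clique, so at least 6 colors are needed.
A valid assignment using 6 colors: A=3, B=4, C=5, D=1, E=6, F=4, G=2. Each edge has distinct colors on its endpoints.

6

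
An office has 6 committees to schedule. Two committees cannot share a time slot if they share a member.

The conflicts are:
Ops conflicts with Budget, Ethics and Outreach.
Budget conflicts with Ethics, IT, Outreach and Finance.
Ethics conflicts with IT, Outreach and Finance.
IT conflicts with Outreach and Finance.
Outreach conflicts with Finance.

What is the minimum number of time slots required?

Budget, Ethics, IT, Outreach, Finance all conflict with each other, so at least 5 time slots are needed.
5 time slots suffice: Ops=4, Budget=3, Ethics=1, IT=4, Outreach=2, Finance=5. No two conflicting committees share a time slot.

5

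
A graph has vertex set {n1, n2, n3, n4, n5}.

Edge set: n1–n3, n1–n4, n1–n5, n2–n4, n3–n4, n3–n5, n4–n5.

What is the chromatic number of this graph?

n1, n3, n4, n5 are pairwise adjacent (a clique of size 4), so at least 4 colors are needed.
4 colors suffice: n1=G, n2=B, n3=Y, n4=R, n5=B. Every edge joins two different colors.

4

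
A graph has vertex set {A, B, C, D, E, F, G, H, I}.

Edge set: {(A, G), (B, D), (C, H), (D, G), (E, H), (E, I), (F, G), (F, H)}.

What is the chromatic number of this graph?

2

D and G are adjacent, so at least 2 colors are needed.
A valid assignment using 2 colors: A=blue, B=red, C=blue, D=blue, E=blue, F=blue, G=red, H=red, I=red. Each edge has distinct colors on its endpoints.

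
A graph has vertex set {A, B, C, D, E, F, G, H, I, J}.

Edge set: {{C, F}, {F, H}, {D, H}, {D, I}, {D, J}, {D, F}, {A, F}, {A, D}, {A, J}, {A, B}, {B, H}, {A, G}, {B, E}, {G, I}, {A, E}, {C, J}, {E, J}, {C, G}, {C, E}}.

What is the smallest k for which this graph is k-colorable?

A, B, E are mutually adjacent, so at least 3 colors are needed.
A valid assignment using 3 colors: A=red, B=green, C=red, D=blue, E=blue, F=green, G=blue, H=red, I=red, J=green. Each edge has distinct colors on its endpoints.

3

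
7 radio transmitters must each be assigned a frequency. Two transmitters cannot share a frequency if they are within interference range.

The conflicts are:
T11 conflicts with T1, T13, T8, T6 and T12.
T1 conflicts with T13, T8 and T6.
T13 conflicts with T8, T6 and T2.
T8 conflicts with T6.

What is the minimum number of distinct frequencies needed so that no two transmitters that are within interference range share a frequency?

5

T11, T1, T13, T8, T6 pairwise conflict, so at least 5 frequencies are needed.
A valid assignment using 5 frequencies: T11=2, T1=3, T13=1, T8=4, T6=5, T2=2, T12=1. Each listed conflict is separated.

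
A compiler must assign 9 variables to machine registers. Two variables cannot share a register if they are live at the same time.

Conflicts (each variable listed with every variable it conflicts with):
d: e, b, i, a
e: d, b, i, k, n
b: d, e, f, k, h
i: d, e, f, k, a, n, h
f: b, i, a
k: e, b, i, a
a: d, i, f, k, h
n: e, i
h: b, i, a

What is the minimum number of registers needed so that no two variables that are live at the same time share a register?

3

e, i, n are mutually in conflict, so at least 3 registers are needed.
3 registers suffice: register 1 → {b, i}; register 2 → {e, a}; register 3 → {d, f, k, n, h}. Every pair that conflicts lands in different registers.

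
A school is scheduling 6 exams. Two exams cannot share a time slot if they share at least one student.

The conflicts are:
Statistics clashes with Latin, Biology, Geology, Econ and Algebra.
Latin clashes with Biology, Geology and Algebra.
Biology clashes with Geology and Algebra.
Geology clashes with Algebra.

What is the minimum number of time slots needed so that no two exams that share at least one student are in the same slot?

5

Statistics, Latin, Biology, Geology, Algebra all conflict with each other, so at least 5 time slots are needed.
Using 5 time slots: Statistics=1, Latin=5, Biology=2, Geology=3, Econ=2, Algebra=4. Every pair that conflicts lands in different time slots.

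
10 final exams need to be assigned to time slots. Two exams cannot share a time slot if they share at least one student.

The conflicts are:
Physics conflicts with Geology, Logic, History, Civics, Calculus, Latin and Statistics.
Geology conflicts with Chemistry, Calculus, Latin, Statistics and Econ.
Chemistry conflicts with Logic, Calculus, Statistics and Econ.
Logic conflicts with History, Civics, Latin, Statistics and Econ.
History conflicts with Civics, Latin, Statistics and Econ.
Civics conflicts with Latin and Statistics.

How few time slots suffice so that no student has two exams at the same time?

Physics, Logic, History, Civics, Latin all conflict with each other, so at least 5 time slots are needed.
5 time slots suffice: time slot 1 → {Physics, Chemistry}; time slot 2 → {Geology, Logic}; time slot 3 → {History, Calculus}; time slot 4 → {Latin, Statistics, Econ}; time slot 5 → {Civics}. No two conflicting exams share a time slot.

5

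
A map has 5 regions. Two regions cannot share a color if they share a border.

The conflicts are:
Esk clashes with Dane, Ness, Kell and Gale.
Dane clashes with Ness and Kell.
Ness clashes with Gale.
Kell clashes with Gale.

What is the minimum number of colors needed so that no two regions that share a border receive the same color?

Esk, Dane, Kell all conflict with each other, so at least 3 colors are needed.
One proper 3-coloring: Esk=1, Dane=2, Ness=3, Kell=3, Gale=2. No two conflicting regions share a color.

3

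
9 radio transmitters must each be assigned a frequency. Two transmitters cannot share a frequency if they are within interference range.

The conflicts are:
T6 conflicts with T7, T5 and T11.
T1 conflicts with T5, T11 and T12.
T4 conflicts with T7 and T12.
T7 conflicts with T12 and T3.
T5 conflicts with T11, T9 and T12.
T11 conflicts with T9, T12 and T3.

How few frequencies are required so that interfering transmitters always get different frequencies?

T1, T5, T11, T12 pairwise conflict, so at least 4 frequencies are needed.
4 frequencies suffice: T6=3, T1=4, T4=2, T7=1, T5=2, T11=1, T9=3, T12=3, T3=2. No two conflicting transmitters share a frequency.

4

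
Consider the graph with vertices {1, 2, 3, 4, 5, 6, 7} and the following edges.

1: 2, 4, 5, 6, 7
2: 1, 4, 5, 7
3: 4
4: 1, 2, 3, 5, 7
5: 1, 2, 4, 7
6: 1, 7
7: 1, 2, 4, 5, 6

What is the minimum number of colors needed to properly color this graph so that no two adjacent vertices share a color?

1, 2, 4, 5, 7 are mutually adjacent (a clique of size 5), so at least 5 colors are needed.
A valid assignment using 5 colors: 1=blue, 2=purple, 3=blue, 4=red, 5=yellow, 6=red, 7=green. No two adjacent vertices share a color.

5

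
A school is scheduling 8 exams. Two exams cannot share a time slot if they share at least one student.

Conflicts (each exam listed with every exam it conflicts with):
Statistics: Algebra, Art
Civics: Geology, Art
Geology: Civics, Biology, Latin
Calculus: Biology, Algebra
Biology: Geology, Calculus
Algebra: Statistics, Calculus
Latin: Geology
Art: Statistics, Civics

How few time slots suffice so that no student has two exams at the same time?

The cycle Algebra-Calculus-Biology-Geology-Civics-Art-Statistics-Algebra has odd length 7, so it cannot be 2-colored; at least 3 time slots are needed.
3 time slots suffice: time slot 1 → {Statistics, Geology, Calculus}; time slot 2 → {Civics, Biology, Algebra, Latin}; time slot 3 → {Art}. No two conflicting exams share a time slot.

3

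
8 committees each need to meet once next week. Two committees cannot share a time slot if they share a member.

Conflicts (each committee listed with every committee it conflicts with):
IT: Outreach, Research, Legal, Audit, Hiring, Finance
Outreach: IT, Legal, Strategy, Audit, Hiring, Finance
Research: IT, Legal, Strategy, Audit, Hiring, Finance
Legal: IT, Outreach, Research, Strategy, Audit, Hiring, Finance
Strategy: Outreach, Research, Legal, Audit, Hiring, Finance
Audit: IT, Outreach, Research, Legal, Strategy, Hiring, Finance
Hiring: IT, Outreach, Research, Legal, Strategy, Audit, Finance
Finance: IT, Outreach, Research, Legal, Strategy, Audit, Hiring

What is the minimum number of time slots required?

IT, Research, Legal, Audit, Hiring, Finance pairwise conflict, so at least 6 time slots are needed.
A valid assignment using 6 time slots: IT=5, Outreach=6, Research=6, Legal=1, Strategy=5, Audit=2, Hiring=3, Finance=4. No two conflicting committees share a time slot.

6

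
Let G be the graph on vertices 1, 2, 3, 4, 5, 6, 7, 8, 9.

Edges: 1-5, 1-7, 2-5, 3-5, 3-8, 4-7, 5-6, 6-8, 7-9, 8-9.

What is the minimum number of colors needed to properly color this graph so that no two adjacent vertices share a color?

2

6 and 8 are adjacent, so at least 2 colors are needed.
A valid assignment using 2 colors: 1=b, 2=b, 3=b, 4=b, 5=a, 6=b, 7=a, 8=a, 9=b. No two adjacent vertices share a color.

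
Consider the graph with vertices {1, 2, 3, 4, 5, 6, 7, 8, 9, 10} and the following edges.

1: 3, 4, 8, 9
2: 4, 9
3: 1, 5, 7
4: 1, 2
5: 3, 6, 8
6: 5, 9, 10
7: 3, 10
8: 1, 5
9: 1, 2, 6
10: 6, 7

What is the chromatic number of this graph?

3

The cycle 10-6-5-3-7-10 has odd length 5, so it cannot be 2-colored; at least 3 colors are needed.
3 colors suffice: color a → {1, 2, 5, 10}; color b → {3, 4, 8, 9}; color c → {6, 7}. Every edge joins two different colors.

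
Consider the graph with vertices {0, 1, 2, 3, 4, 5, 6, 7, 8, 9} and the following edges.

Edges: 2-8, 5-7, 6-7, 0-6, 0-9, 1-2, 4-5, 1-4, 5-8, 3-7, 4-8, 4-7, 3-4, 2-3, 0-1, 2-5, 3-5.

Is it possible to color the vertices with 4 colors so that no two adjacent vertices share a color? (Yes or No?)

The chromatic number is 4. 3, 4, 5, 7 are mutually adjacent (a clique of size 4), so at least 4 colors are needed.
A valid assignment using 4 colors: 0=a, 1=b, 2=a, 3=d, 4=a, 5=b, 6=b, 7=c, 8=c, 9=b.
That is already a proper 4-coloring.

Yes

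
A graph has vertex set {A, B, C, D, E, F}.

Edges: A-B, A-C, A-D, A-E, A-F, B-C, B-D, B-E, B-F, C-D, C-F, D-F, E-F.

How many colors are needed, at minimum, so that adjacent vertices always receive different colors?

A, B, C, D, F are pairwise adjacent (a clique of size 5), so at least 5 colors are needed.
5 colors suffice: A=green, B=blue, C=yellow, D=purple, E=yellow, F=red. Each edge has distinct colors on its endpoints.

5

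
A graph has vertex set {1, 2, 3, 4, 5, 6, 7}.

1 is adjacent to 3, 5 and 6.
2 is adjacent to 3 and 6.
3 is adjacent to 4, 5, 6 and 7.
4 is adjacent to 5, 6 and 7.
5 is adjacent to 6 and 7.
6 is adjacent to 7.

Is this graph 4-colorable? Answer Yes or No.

No

3, 4, 5, 6, 7 are pairwise adjacent (a clique of size 5), so at least 5 colors are needed.
So 4 colors are not enough.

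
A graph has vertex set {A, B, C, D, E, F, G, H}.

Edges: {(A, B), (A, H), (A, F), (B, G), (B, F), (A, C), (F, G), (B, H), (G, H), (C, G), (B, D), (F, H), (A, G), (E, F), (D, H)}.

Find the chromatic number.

A, B, F, G, H form a clique, so at least 5 colors are needed.
5 colors suffice: color 1 → {D, E, G}; color 2 → {C, H}; color 3 → {B}; color 4 → {A}; color 5 → {F}. Each edge has distinct colors on its endpoints.

5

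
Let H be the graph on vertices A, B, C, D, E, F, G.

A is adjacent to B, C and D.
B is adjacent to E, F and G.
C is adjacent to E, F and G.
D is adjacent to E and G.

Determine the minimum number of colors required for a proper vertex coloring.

C and G are adjacent, so at least 2 colors are needed.
One proper 2-coloring: A=2, B=1, C=1, D=1, E=2, F=2, G=2. Every edge joins two different colors.

2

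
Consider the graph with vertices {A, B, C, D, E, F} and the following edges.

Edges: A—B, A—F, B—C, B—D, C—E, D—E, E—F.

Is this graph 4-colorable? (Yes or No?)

Yes

The chromatic number is 3. The cycle A-F-E-C-B-A has odd length 5, so it cannot be 2-colored; at least 3 colors are needed.
One proper 3-coloring: A=3, B=1, C=2, D=2, E=1, F=2.
Since 4 ≥ 3, a proper 4-coloring certainly exists.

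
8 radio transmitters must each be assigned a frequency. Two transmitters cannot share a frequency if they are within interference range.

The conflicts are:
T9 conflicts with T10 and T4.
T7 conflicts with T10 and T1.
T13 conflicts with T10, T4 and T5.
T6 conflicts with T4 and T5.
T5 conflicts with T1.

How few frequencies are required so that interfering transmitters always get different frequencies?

3

The cycle T10-T7-T1-T5-T13-T10 has odd length 5, so it cannot be 2-colored; at least 3 frequencies are needed.
Using 3 frequencies: T9=2, T7=3, T13=2, T6=2, T10=1, T4=1, T5=1, T1=2. Every pair that conflicts lands in different frequencies.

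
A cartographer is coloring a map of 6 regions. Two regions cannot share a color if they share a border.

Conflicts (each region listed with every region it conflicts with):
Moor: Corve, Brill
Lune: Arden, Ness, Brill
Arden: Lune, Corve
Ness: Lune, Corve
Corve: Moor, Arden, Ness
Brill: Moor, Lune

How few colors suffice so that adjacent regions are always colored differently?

The cycle Moor-Brill-Lune-Ness-Corve-Moor has odd length 5, so it cannot be 2-colored; at least 3 colors are needed.
3 colors suffice: color 1 → {Lune, Corve}; color 2 → {Arden, Ness, Brill}; color 3 → {Moor}. Every pair that conflicts lands in different colors.

3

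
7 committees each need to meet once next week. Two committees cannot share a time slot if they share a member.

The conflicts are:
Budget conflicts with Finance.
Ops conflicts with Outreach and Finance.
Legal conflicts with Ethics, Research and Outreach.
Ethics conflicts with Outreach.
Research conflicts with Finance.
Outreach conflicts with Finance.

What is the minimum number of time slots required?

3

Legal, Ethics, Outreach are mutually in conflict, so at least 3 time slots are needed.
3 time slots suffice: time slot 1 → {Budget, Research, Outreach}; time slot 2 → {Legal, Finance}; time slot 3 → {Ops, Ethics}. Every pair that conflicts lands in different time slots.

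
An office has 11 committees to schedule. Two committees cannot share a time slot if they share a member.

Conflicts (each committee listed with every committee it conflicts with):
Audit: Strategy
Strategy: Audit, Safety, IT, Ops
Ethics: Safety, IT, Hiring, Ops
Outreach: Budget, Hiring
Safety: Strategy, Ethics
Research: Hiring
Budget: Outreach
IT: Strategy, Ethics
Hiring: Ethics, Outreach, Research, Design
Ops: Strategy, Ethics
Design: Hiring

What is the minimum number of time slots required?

Ethics and Ops conflict, so at least 2 time slots are needed.
2 time slots suffice: time slot 1 → {Strategy, Ethics, Outreach, Research, Design}; time slot 2 → {Audit, Safety, Budget, IT, Hiring, Ops}. Each listed conflict is separated.

2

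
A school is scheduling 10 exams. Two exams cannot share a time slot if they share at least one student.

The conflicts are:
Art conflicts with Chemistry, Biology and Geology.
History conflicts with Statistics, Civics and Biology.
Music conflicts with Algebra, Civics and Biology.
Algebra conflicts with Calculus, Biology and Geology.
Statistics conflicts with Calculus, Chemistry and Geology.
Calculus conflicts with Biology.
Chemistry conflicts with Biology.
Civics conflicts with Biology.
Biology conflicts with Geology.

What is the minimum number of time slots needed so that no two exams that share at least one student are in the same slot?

3

History, Civics, Biology are mutually in conflict, so at least 3 time slots are needed.
Using 3 time slots: Art=3, History=2, Music=2, Algebra=3, Statistics=1, Calculus=2, Chemistry=2, Civics=3, Biology=1, Geology=2. Each listed conflict is separated.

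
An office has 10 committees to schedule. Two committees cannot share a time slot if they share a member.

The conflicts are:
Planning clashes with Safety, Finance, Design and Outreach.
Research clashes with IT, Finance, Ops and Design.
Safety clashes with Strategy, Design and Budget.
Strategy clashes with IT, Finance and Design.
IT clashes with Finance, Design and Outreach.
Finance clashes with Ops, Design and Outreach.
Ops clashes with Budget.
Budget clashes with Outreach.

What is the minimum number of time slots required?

4

Research, IT, Finance, Design pairwise conflict, so at least 4 time slots are needed.
4 time slots suffice: time slot 1 → {Safety, Finance}; time slot 2 → {Ops, Design, Outreach}; time slot 3 → {Planning, IT, Budget}; time slot 4 → {Research, Strategy}. Every pair that conflicts lands in different time slots.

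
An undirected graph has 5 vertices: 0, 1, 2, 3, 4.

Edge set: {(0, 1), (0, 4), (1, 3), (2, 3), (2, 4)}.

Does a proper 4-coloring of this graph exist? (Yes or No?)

Yes

The chromatic number is 3. The cycle 1-0-4-2-3-1 has odd length 5, so it cannot be 2-colored; at least 3 colors are needed.
3 colors suffice: color a → {1, 4}; color b → {0, 2}; color c → {3}.
Since 4 ≥ 3, a proper 4-coloring certainly exists.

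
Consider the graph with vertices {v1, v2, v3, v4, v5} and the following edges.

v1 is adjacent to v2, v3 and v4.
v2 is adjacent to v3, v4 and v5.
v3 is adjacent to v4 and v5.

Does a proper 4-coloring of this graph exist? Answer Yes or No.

The chromatic number is 4. v1, v2, v3, v4 form a clique, so at least 4 colors are needed.
4 colors suffice: color 1 → {v3}; color 2 → {v2}; color 3 → {v1, v5}; color 4 → {v4}.
That is already a proper 4-coloring.

Yes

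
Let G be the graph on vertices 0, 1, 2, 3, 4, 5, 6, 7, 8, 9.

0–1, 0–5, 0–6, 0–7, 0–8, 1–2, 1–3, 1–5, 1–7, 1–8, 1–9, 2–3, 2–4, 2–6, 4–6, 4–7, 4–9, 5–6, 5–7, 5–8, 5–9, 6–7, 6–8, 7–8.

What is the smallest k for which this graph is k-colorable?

0, 5, 6, 7, 8 are pairwise adjacent (a clique of size 5), so at least 5 colors are needed.
A valid assignment using 5 colors: 0=d, 1=a, 2=b, 3=c, 4=c, 5=c, 6=a, 7=b, 8=e, 9=b. Each edge has distinct colors on its endpoints.

5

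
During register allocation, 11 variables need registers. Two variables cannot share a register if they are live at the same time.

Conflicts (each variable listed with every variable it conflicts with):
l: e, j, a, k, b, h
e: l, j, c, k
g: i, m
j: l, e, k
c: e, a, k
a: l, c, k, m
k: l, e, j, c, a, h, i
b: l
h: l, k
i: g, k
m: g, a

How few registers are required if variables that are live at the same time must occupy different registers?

l, e, j, k all conflict with each other, so at least 4 registers are needed.
4 registers suffice: register 1 → {g, k, b}; register 2 → {l, c, i, m}; register 3 → {e, a, h}; register 4 → {j}. No two conflicting variables share a register.

4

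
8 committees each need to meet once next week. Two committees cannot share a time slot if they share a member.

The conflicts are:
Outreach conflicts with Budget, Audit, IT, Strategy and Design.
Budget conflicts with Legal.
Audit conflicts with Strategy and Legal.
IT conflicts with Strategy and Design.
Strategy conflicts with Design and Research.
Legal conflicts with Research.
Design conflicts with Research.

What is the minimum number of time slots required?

Outreach, IT, Strategy, Design pairwise conflict, so at least 4 time slots are needed.
4 time slots suffice: time slot 1 → {Strategy, Legal}; time slot 2 → {Outreach, Research}; time slot 3 → {Budget, Audit, Design}; time slot 4 → {IT}. Each listed conflict is separated.

4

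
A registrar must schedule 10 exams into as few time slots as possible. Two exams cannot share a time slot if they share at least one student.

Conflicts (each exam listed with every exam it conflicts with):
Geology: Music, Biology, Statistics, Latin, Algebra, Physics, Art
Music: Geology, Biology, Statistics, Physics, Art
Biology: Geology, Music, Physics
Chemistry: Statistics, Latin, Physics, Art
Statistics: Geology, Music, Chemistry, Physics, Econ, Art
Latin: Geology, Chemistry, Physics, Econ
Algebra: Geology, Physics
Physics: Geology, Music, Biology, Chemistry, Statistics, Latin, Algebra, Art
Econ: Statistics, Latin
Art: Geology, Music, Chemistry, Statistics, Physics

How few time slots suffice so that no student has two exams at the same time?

5

Geology, Music, Statistics, Physics, Art all conflict with each other, so at least 5 time slots are needed.
5 time slots suffice: time slot 1 → {Physics, Econ}; time slot 2 → {Geology, Chemistry}; time slot 3 → {Biology, Statistics, Latin, Algebra}; time slot 4 → {Music}; time slot 5 → {Art}. No two conflicting exams share a time slot.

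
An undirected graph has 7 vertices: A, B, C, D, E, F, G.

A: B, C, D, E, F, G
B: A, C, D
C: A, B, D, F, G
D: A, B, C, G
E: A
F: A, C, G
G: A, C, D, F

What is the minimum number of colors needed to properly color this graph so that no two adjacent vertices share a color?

4

A, B, C, D are pairwise adjacent (a clique of size 4), so at least 4 colors are needed.
4 colors suffice: color 1 → {A}; color 2 → {C, E}; color 3 → {B, G}; color 4 → {D, F}. No two adjacent vertices share a color.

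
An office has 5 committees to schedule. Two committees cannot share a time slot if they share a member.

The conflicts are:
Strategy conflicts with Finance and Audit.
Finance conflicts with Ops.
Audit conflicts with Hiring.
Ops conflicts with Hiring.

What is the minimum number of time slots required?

The cycle Ops-Finance-Strategy-Audit-Hiring-Ops has odd length 5, so it cannot be 2-colored; at least 3 time slots are needed.
Using 3 time slots: Strategy=1, Finance=2, Audit=3, Ops=1, Hiring=2. Every pair that conflicts lands in different time slots.

3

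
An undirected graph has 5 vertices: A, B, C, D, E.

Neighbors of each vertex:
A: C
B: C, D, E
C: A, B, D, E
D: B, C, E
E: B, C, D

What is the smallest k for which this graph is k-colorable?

4

B, C, D, E are pairwise adjacent (a clique of size 4), so at least 4 colors are needed.
4 colors suffice: color red → {C}; color blue → {A, E}; color green → {D}; color yellow → {B}. Each edge has distinct colors on its endpoints.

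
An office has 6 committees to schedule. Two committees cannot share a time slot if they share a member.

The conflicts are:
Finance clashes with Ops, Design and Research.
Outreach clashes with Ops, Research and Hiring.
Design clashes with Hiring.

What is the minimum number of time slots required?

3

The cycle Research-Finance-Design-Hiring-Outreach-Research has odd length 5, so it cannot be 2-colored; at least 3 time slots are needed.
Using 3 time slots: Finance=1, Outreach=1, Ops=2, Design=2, Research=2, Hiring=3. Every pair that conflicts lands in different time slots.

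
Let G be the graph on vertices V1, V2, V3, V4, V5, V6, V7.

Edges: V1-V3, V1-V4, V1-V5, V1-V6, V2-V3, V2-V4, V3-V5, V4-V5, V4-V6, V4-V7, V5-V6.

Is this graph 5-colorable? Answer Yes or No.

Yes

The chromatic number is 4. V1, V4, V5, V6 form a clique, so at least 4 colors are needed.
A valid assignment using 4 colors: V1=2, V2=2, V3=1, V4=1, V5=3, V6=4, V7=2.
Since 5 ≥ 4, a proper 5-coloring certainly exists.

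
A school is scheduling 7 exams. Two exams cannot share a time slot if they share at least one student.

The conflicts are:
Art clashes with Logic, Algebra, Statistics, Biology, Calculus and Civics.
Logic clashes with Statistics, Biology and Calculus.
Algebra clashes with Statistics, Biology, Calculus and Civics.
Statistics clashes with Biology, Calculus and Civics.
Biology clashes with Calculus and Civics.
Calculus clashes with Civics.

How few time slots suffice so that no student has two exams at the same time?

Art, Algebra, Statistics, Biology, Calculus, Civics are mutually in conflict, so at least 6 time slots are needed.
6 time slots suffice: time slot 1 → {Statistics}; time slot 2 → {Calculus}; time slot 3 → {Art}; time slot 4 → {Biology}; time slot 5 → {Logic, Civics}; time slot 6 → {Algebra}. No two conflicting exams share a time slot.

6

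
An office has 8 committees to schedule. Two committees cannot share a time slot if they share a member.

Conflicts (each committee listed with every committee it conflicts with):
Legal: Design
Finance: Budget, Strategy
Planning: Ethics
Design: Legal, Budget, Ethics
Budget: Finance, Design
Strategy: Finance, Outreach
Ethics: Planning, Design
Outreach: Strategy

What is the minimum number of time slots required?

Planning and Ethics conflict, so at least 2 time slots are needed.
2 time slots suffice: time slot 1 → {Finance, Planning, Design, Outreach}; time slot 2 → {Legal, Budget, Strategy, Ethics}. Each listed conflict is separated.

2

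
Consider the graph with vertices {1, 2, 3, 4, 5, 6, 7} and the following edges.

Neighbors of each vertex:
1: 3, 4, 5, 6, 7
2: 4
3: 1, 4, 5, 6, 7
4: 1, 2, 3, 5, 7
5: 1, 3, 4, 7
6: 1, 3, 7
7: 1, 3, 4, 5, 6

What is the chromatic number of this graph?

1, 3, 4, 5, 7 are pairwise adjacent (a clique of size 5), so at least 5 colors are needed.
5 colors suffice: color red → {2, 7}; color blue → {4, 6}; color green → {3}; color yellow → {1}; color purple → {5}. No two adjacent vertices share a color.

5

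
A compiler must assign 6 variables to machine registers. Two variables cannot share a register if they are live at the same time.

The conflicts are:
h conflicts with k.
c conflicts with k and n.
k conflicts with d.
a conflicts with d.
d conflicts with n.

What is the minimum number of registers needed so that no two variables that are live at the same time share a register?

h and k conflict, so at least 2 registers are needed.
2 registers suffice: register 1 → {k, a, n}; register 2 → {h, c, d}. No two conflicting variables share a register.

2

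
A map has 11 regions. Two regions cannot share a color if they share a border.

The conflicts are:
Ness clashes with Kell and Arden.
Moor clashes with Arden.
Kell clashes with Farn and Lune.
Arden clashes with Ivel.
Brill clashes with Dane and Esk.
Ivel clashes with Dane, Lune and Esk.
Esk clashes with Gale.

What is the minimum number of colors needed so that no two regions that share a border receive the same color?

3

The cycle Ivel-Arden-Ness-Kell-Lune-Ivel has odd length 5, so it cannot be 2-colored; at least 3 colors are needed.
3 colors suffice: color 1 → {Moor, Kell, Brill, Ivel, Gale}; color 2 → {Farn, Arden, Dane, Lune, Esk}; color 3 → {Ness}. Each listed conflict is separated.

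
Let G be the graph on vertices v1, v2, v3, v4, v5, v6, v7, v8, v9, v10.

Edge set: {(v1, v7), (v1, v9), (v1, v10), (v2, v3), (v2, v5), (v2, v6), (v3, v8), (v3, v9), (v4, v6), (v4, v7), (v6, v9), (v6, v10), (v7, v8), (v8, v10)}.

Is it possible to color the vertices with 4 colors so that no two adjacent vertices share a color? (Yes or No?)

Yes

The chromatic number is 3. The cycle v8-v10-v1-v9-v3-v8 has odd length 5, so it cannot be 2-colored; at least 3 colors are needed.
3 colors suffice: color 1 → {v1, v5, v6, v8}; color 2 → {v3, v7, v10}; color 3 → {v2, v4, v9}.
Since 4 ≥ 3, a proper 4-coloring certainly exists.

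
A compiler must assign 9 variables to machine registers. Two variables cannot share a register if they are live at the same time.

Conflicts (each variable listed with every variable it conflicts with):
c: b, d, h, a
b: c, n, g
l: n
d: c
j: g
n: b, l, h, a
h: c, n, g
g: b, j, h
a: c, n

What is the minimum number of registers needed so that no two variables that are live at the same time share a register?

2

b and n conflict, so at least 2 registers are needed.
2 registers suffice: register 1 → {c, n, g}; register 2 → {b, l, d, j, h, a}. Each listed conflict is separated.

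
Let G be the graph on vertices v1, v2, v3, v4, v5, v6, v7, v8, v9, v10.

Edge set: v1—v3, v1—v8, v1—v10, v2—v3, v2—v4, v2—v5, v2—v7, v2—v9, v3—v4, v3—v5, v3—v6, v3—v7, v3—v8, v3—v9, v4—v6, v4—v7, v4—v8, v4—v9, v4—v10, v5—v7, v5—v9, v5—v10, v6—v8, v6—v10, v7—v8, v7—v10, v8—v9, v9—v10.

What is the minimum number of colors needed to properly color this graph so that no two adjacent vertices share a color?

4

v2, v3, v4, v7 are mutually adjacent (a clique of size 4), so at least 4 colors are needed.
One proper 4-coloring: v1=2, v2=4, v3=1, v4=2, v5=2, v6=3, v7=3, v8=4, v9=3, v10=1. No two adjacent vertices share a color.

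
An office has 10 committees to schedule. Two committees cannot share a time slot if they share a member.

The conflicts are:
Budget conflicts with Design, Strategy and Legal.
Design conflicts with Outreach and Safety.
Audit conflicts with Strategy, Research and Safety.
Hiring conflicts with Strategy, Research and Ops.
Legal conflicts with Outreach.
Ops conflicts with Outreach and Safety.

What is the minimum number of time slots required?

The cycle Safety-Audit-Strategy-Budget-Design-Safety has odd length 5, so it cannot be 2-colored; at least 3 time slots are needed.
3 time slots suffice: time slot 1 → {Design, Strategy, Legal, Research, Ops}; time slot 2 → {Budget, Hiring, Outreach, Safety}; time slot 3 → {Audit}. Each listed conflict is separated.

3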